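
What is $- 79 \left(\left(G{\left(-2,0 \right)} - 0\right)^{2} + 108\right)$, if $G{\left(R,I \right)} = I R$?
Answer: $-8532$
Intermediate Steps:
$- 79 \left(\left(G{\left(-2,0 \right)} - 0\right)^{2} + 108\right) = - 79 \left(\left(0 \left(-2\right) - 0\right)^{2} + 108\right) = - 79 \left(\left(0 + 0\right)^{2} + 108\right) = - 79 \left(0^{2} + 108\right) = - 79 \left(0 + 108\right) = \left(-79\right) 108 = -8532$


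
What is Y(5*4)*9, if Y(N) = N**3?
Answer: 72000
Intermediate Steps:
Y(5*4)*9 = (5*4)**3*9 = 20**3*9 = 8000*9 = 72000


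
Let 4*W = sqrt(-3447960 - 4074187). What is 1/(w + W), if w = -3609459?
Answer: -57751344/208451115885043 - 4*I*sqrt(7522147)/208451115885043 ≈ -2.7705e-7 - 5.2629e-11*I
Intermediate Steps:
W = I*sqrt(7522147)/4 (W = sqrt(-3447960 - 4074187)/4 = sqrt(-7522147)/4 = (I*sqrt(7522147))/4 = I*sqrt(7522147)/4 ≈ 685.66*I)
1/(w + W) = 1/(-3609459 + I*sqrt(7522147)/4)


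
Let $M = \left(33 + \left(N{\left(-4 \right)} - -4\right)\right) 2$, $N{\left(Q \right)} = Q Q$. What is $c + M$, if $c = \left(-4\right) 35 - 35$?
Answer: $-69$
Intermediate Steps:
$N{\left(Q \right)} = Q^{2}$
$c = -175$ ($c = -140 - 35 = -175$)
$M = 106$ ($M = \left(33 - \left(-4 - \left(-4\right)^{2}\right)\right) 2 = \left(33 + \left(16 + 4\right)\right) 2 = \left(33 + 20\right) 2 = 53 \cdot 2 = 106$)
$c + M = -175 + 106 = -69$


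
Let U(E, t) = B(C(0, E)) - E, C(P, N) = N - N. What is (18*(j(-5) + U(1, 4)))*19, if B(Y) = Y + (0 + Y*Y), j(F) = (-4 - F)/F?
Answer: -2052/5 ≈ -410.40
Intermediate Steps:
C(P, N) = 0
j(F) = (-4 - F)/F
B(Y) = Y + Y**2 (B(Y) = Y + (0 + Y**2) = Y + Y**2)
U(E, t) = -E (U(E, t) = 0*(1 + 0) - E = 0*1 - E = 0 - E = -E)
(18*(j(-5) + U(1, 4)))*19 = (18*((-4 - 1*(-5))/(-5) - 1*1))*19 = (18*(-(-4 + 5)/5 - 1))*19 = (18*(-1/5*1 - 1))*19 = (18*(-1/5 - 1))*19 = (18*(-6/5))*19 = -108/5*19 = -2052/5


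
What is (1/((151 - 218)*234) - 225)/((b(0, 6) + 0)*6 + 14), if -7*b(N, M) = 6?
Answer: -24692857/972036 ≈ -25.403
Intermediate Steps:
b(N, M) = -6/7 (b(N, M) = -1/7*6 = -6/7)
(1/((151 - 218)*234) - 225)/((b(0, 6) + 0)*6 + 14) = (1/((151 - 218)*234) - 225)/((-6/7 + 0)*6 + 14) = ((1/234)/(-67) - 225)/(-6/7*6 + 14) = (-1/67*1/234 - 225)/(-36/7 + 14) = (-1/15678 - 225)/(62/7) = -3527551/15678*7/62 = -24692857/972036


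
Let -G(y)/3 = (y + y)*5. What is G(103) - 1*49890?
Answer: -52980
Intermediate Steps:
G(y) = -30*y (G(y) = -3*(y + y)*5 = -3*2*y*5 = -30*y)
G(103) - 1*49890 = -30*103 - 1*49890 = -3090 - 49890 = -52980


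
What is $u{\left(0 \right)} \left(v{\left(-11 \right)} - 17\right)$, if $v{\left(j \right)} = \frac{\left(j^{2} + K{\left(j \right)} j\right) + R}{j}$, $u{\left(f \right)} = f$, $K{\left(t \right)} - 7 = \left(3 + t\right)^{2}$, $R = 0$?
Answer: $0$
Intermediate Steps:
$K{\left(t \right)} = 7 + \left(3 + t\right)^{2}$
$v{\left(j \right)} = \frac{j^{2} + j \left(7 + \left(3 + j\right)^{2}\right)}{j}$ ($v{\left(j \right)} = \frac{\left(j^{2} + \left(7 + \left(3 + j\right)^{2}\right) j\right) + 0}{j} = \frac{\left(j^{2} + j \left(7 + \left(3 + j\right)^{2}\right)\right) + 0}{j} = \frac{j^{2} + j \left(7 + \left(3 + j\right)^{2}\right)}{j}$)
$u{\left(0 \right)} \left(v{\left(-11 \right)} - 17\right) = 0 \left(\left(7 - 11 + \left(3 - 11\right)^{2}\right) - 17\right) = 0 \left(\left(7 - 11 + \left(-8\right)^{2}\right) - 17\right) = 0 \left(\left(7 - 11 + 64\right) - 17\right) = 0 \left(60 - 17\right) = 0 \cdot 43 = 0$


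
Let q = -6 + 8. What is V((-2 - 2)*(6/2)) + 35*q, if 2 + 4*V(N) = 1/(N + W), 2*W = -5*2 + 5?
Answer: 2015/29 ≈ 69.483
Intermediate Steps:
q = 2
W = -5/2 (W = (-5*2 + 5)/2 = (-10 + 5)/2 = (½)*(-5) = -5/2 ≈ -2.5000)
V(N) = -½ + 1/(4*(-5/2 + N)) (V(N) = -½ + 1/(4*(N - 5/2)) = -½ + 1/(4*(-5/2 + N)))
V((-2 - 2)*(6/2)) + 35*q = (3 - (-2 - 2)*6/2)/(-5 + 2*((-2 - 2)*(6/2))) + 35*2 = (3 - (-4)*6*(½))/(-5 + 2*(-24/2)) + 70 = (3 - (-4)*3)/(-5 + 2*(-4*3)) + 70 = (3 - 1*(-12))/(-5 + 2*(-12)) + 70 = (3 + 12)/(-5 - 24) + 70 = 15/(-29) + 70 = -1/29*15 + 70 = -15/29 + 70 = 2015/29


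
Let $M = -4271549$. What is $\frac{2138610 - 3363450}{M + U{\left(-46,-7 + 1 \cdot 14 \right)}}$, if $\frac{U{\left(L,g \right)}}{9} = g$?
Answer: $\frac{612420}{2135743} \approx 0.28675$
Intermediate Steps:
$U{\left(L,g \right)} = 9 g$
$\frac{2138610 - 3363450}{M + U{\left(-46,-7 + 1 \cdot 14 \right)}} = \frac{2138610 - 3363450}{-4271549 + 9 \left(-7 + 1 \cdot 14\right)} = - \frac{1224840}{-4271549 + 9 \left(-7 + 14\right)} = - \frac{1224840}{-4271549 + 9 \cdot 7} = - \frac{1224840}{-4271549 + 63} = - \frac{1224840}{-4271486} = \left(-1224840\right) \left(- \frac{1}{4271486}\right) = \frac{612420}{2135743}$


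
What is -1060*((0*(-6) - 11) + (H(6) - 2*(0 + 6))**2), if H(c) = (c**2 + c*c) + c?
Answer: -4605700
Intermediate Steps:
H(c) = c + 2*c**2 (H(c) = (c**2 + c**2) + c = 2*c**2 + c = c + 2*c**2)
-1060*((0*(-6) - 11) + (H(6) - 2*(0 + 6))**2) = -1060*((0*(-6) - 11) + (6*(1 + 2*6) - 2*(0 + 6))**2) = -1060*((0 - 11) + (6*(1 + 12) - 2*6)**2) = -1060*(-11 + (6*13 - 12)**2) = -1060*(-11 + (78 - 12)**2) = -1060*(-11 + 66**2) = -1060*(-11 + 4356) = -1060*4345 = -4605700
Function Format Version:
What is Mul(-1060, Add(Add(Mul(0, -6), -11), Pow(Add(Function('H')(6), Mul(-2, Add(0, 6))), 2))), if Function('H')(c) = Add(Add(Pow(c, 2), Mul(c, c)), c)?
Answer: -4605700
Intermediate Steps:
Function('H')(c) = Add(c, Mul(2, Pow(c, 2))) (Function('H')(c) = Add(Add(Pow(c, 2), Pow(c, 2)), c) = Add(Mul(2, Pow(c, 2)), c) = Add(c, Mul(2, Pow(c, 2))))
Mul(-1060, Add(Add(Mul(0, -6), -11), Pow(Add(Function('H')(6), Mul(-2, Add(0, 6))), 2))) = Mul(-1060, Add(Add(Mul(0, -6), -11), Pow(Add(Mul(6, Add(1, Mul(2, 6))), Mul(-2, Add(0, 6))), 2))) = Mul(-1060, Add(Add(0, -11), Pow(Add(Mul(6, Add(1, 12)), Mul(-2, 6)), 2))) = Mul(-1060, Add(-11, Pow(Add(Mul(6, 13), -12), 2))) = Mul(-1060, Add(-11, Pow(Add(78, -12), 2))) = Mul(-1060, Add(-11, Pow(66, 2))) = Mul(-1060, Add(-11, 4356)) = Mul(-1060, 4345) = -4605700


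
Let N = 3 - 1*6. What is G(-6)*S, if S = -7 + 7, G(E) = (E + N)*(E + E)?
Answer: 0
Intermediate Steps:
N = -3 (N = 3 - 6 = -3)
G(E) = 2*E*(-3 + E) (G(E) = (E - 3)*(E + E) = (-3 + E)*(2*E) = 2*E*(-3 + E))
S = 0
G(-6)*S = (2*(-6)*(-3 - 6))*0 = (2*(-6)*(-9))*0 = 108*0 = 0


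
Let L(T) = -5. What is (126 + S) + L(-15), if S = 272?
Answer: 393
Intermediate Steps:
(126 + S) + L(-15) = (126 + 272) - 5 = 398 - 5 = 393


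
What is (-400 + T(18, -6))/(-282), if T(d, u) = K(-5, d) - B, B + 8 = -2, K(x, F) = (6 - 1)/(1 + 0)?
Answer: 385/282 ≈ 1.3652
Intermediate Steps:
K(x, F) = 5 (K(x, F) = 5/1 = 5*1 = 5)
B = -10 (B = -8 - 2 = -10)
T(d, u) = 15 (T(d, u) = 5 - 1*(-10) = 5 + 10 = 15)
(-400 + T(18, -6))/(-282) = (-400 + 15)/(-282) = -1/282*(-385) = 385/282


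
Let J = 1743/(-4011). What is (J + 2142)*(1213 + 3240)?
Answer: 1821450667/191 ≈ 9.5364e+6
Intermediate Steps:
J = -83/191 (J = 1743*(-1/4011) = -83/191 ≈ -0.43456)
(J + 2142)*(1213 + 3240) = (-83/191 + 2142)*(1213 + 3240) = (409039/191)*4453 = 1821450667/191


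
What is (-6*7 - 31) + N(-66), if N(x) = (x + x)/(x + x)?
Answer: -72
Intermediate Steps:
N(x) = 1 (N(x) = (2*x)/((2*x)) = (2*x)*(1/(2*x)) = 1)
(-6*7 - 31) + N(-66) = (-6*7 - 31) + 1 = (-42 - 31) + 1 = -73 + 1 = -72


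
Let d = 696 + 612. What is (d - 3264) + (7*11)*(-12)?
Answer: -2880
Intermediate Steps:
d = 1308
(d - 3264) + (7*11)*(-12) = (1308 - 3264) + (7*11)*(-12) = -1956 + 77*(-12) = -1956 - 924 = -2880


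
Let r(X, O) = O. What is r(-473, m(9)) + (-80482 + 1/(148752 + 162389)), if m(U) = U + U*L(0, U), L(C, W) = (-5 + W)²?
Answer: -24993645388/311141 ≈ -80329.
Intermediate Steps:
m(U) = U + U*(-5 + U)²
r(-473, m(9)) + (-80482 + 1/(148752 + 162389)) = 9*(1 + (-5 + 9)²) + (-80482 + 1/(148752 + 162389)) = 9*(1 + 4²) + (-80482 + 1/311141) = 9*(1 + 16) + (-80482 + 1/311141) = 9*17 - 25041249961/311141 = 153 - 25041249961/311141 = -24993645388/311141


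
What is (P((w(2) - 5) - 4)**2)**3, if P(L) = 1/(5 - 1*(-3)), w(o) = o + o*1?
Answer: 1/262144 ≈ 3.8147e-6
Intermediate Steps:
w(o) = 2*o (w(o) = o + o = 2*o)
P(L) = 1/8 (P(L) = 1/(5 + 3) = 1/8)
(P((w(2) - 5) - 4)**2)**3 = ((1/8)**2)**3 = (1/64)**3 = 1/262144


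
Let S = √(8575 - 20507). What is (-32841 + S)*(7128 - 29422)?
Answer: 732157254 - 44588*I*√2983 ≈ 7.3216e+8 - 2.4353e+6*I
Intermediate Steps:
S = 2*I*√2983 (S = √(-11932) = 2*I*√2983 ≈ 109.23*I)
(-32841 + S)*(7128 - 29422) = (-32841 + 2*I*√2983)*(7128 - 29422) = (-32841 + 2*I*√2983)*(-22294) = 732157254 - 44588*I*√2983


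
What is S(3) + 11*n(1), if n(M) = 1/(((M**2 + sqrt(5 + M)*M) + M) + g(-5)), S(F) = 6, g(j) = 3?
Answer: 169/19 - 11*sqrt(6)/19 ≈ 7.4766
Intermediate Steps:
n(M) = 1/(3 + M + M**2 + M*sqrt(5 + M)) (n(M) = 1/(((M**2 + sqrt(5 + M)*M) + M) + 3) = 1/(((M**2 + M*sqrt(5 + M)) + M) + 3) = 1/((M + M**2 + M*sqrt(5 + M)) + 3) = 1/(3 + M + M**2 + M*sqrt(5 + M)))
S(3) + 11*n(1) = 6 + 11/(3 + 1 + 1**2 + 1*sqrt(5 + 1)) = 6 + 11/(3 + 1 + 1 + 1*sqrt(6)) = 6 + 11/(3 + 1 + 1 + sqrt(6)) = 6 + 11/(5 + sqrt(6))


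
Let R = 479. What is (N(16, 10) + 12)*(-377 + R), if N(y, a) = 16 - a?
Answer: 1836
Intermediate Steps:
(N(16, 10) + 12)*(-377 + R) = ((16 - 1*10) + 12)*(-377 + 479) = ((16 - 10) + 12)*102 = (6 + 12)*102 = 18*102 = 1836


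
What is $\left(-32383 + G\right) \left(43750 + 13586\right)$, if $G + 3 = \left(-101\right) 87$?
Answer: $-2360695128$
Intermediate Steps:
$G = -8790$ ($G = -3 - 8787 = -8790$)
$\left(-32383 + G\right) \left(43750 + 13586\right) = \left(-32383 - 8790\right) \left(43750 + 13586\right) = \left(-41173\right) 57336 = -2360695128$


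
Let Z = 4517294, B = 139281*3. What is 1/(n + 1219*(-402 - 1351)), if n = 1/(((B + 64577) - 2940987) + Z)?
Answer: -2058727/4399308137388 ≈ -4.6797e-7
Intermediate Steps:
B = 417843
n = 1/2058727 (n = 1/(((417843 + 64577) - 2940987) + 4517294) = 1/((482420 - 2940987) + 4517294) = 1/(-2458567 + 4517294) = 1/2058727 ≈ 4.8574e-7)
1/(n + 1219*(-402 - 1351)) = 1/(1/2058727 + 1219*(-402 - 1351)) = 1/(1/2058727 + 1219*(-1753)) = 1/(1/2058727 - 2136907) = 1/(-4399308137388/2058727) = -2058727/4399308137388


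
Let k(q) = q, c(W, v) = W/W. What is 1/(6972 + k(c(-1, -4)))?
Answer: 1/6973 ≈ 0.00014341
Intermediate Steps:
c(W, v) = 1
1/(6972 + k(c(-1, -4))) = 1/(6972 + 1) = 1/6973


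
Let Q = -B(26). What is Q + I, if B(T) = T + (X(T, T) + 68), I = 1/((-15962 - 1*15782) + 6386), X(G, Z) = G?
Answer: -3042961/25358 ≈ -120.00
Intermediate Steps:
I = -1/25358 (I = 1/((-15962 - 15782) + 6386) = 1/(-31744 + 6386) = 1/(-25358) = -1/25358 ≈ -3.9435e-5)
B(T) = 68 + 2*T (B(T) = T + (T + 68) = T + (68 + T) = 68 + 2*T)
Q = -120 (Q = -(68 + 2*26) = -(68 + 52) = -1*120 = -120)
Q + I = -120 - 1/25358 = -3042961/25358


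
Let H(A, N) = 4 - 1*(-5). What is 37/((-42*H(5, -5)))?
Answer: -37/378 ≈ -0.097884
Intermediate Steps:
H(A, N) = 9 (H(A, N) = 4 + 5 = 9)
37/((-42*H(5, -5))) = 37/((-42*9)) = 37/(-378) = 37*(-1/378) = -37/378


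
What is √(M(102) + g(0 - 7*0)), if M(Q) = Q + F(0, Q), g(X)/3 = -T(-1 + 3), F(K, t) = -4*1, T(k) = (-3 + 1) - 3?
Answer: √113 ≈ 10.630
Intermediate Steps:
T(k) = -5 (T(k) = -2 - 3 = -5)
F(K, t) = -4
g(X) = 15 (g(X) = 3*(-1*(-5)) = 3*5 = 15)
M(Q) = -4 + Q (M(Q) = Q - 4 = -4 + Q)
√(M(102) + g(0 - 7*0)) = √((-4 + 102) + 15) = √(98 + 15) = √113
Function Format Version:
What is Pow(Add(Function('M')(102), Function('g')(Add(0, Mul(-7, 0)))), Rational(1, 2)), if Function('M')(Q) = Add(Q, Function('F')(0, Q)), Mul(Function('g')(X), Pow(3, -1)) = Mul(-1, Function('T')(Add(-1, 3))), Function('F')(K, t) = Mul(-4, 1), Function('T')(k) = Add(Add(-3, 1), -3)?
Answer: Pow(113, Rational(1, 2)) ≈ 10.630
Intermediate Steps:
Function('T')(k) = -5 (Function('T')(k) = Add(-2, -3) = -5)
Function('F')(K, t) = -4
Function('g')(X) = 15 (Function('g')(X) = Mul(3, Mul(-1, -5)) = Mul(3, 5) = 15)
Function('M')(Q) = Add(-4, Q) (Function('M')(Q) = Add(Q, -4) = Add(-4, Q))
Pow(Add(Function('M')(102), Function('g')(Add(0, Mul(-7, 0)))), Rational(1, 2)) = Pow(Add(Add(-4, 102), 15), Rational(1, 2)) = Pow(Add(98, 15), Rational(1, 2)) = Pow(113, Rational(1, 2))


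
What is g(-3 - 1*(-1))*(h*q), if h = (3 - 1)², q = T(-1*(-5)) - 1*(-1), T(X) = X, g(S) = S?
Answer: -48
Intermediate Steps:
q = 6 (q = -1*(-5) - 1*(-1) = 5 + 1 = 6)
h = 4 (h = 2² = 4)
g(-3 - 1*(-1))*(h*q) = (-3 - 1*(-1))*(4*6) = (-3 + 1)*24 = -2*24 = -48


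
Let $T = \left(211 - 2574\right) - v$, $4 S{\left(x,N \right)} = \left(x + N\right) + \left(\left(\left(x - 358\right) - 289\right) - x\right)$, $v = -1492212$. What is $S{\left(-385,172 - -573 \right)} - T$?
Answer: $- \frac{5959683}{4} \approx -1.4899 \cdot 10^{6}$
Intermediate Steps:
$S{\left(x,N \right)} = - \frac{647}{4} + \frac{N}{4} + \frac{x}{4}$ ($S{\left(x,N \right)} = \frac{\left(x + N\right) + \left(\left(\left(x - 358\right) - 289\right) - x\right)}{4} = \frac{\left(N + x\right) + \left(\left(\left(-358 + x\right) - 289\right) - x\right)}{4} = \frac{\left(N + x\right) + \left(\left(-647 + x\right) - x\right)}{4} = \frac{\left(N + x\right) - 647}{4} = \frac{-647 + N + x}{4} = - \frac{647}{4} + \frac{N}{4} + \frac{x}{4}$)
$T = 1489849$ ($T = \left(211 - 2574\right) - -1492212 = \left(211 - 2574\right) + 1492212 = -2363 + 1492212 = 1489849$)
$S{\left(-385,172 - -573 \right)} - T = \left(- \frac{647}{4} + \frac{172 - -573}{4} + \frac{1}{4} \left(-385\right)\right) - 1489849 = \left(- \frac{647}{4} + \frac{172 + 573}{4} - \frac{385}{4}\right) - 1489849 = \left(- \frac{647}{4} + \frac{1}{4} \cdot 745 - \frac{385}{4}\right) - 1489849 = \left(- \frac{647}{4} + \frac{745}{4} - \frac{385}{4}\right) - 1489849 = - \frac{287}{4} - 1489849 = - \frac{5959683}{4}$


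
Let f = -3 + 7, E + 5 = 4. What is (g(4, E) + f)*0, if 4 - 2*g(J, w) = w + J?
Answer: 0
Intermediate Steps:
E = -1 (E = -5 + 4 = -1)
g(J, w) = 2 - J/2 - w/2 (g(J, w) = 2 - (w + J)/2 = 2 - (J + w)/2 = 2 + (-J/2 - w/2) = 2 - J/2 - w/2)
f = 4
(g(4, E) + f)*0 = ((2 - ½*4 - ½*(-1)) + 4)*0 = ((2 - 2 + ½) + 4)*0 = (½ + 4)*0 = (9/2)*0 = 0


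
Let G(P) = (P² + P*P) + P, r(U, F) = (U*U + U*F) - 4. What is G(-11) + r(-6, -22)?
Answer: 395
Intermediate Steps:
r(U, F) = -4 + U² + F*U (r(U, F) = (U² + F*U) - 4 = -4 + U² + F*U)
G(P) = P + 2*P² (G(P) = (P² + P²) + P = 2*P² + P = P + 2*P²)
G(-11) + r(-6, -22) = -11*(1 + 2*(-11)) + (-4 + (-6)² - 22*(-6)) = -11*(1 - 22) + (-4 + 36 + 132) = -11*(-21) + 164 = 231 + 164 = 395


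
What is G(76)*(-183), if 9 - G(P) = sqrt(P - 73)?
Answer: -1647 + 183*sqrt(3) ≈ -1330.0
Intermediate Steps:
G(P) = 9 - sqrt(-73 + P) (G(P) = 9 - sqrt(P - 73) = 9 - sqrt(-73 + P))
G(76)*(-183) = (9 - sqrt(-73 + 76))*(-183) = (9 - sqrt(3))*(-183) = -1647 + 183*sqrt(3)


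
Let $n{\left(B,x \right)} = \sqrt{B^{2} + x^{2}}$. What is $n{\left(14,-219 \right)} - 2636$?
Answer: $-2636 + \sqrt{48157} \approx -2416.6$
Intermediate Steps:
$n{\left(14,-219 \right)} - 2636 = \sqrt{14^{2} + \left(-219\right)^{2}} - 2636 = \sqrt{196 + 47961} - 2636 = \sqrt{48157} - 2636 = -2636 + \sqrt{48157}$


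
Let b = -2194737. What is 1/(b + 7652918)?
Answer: 1/5458181 ≈ 1.8321e-7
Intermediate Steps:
1/(b + 7652918) = 1/(-2194737 + 7652918) = 1/5458181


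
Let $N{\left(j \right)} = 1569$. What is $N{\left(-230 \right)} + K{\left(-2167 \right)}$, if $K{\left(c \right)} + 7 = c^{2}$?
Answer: $4697451$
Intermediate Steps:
$K{\left(c \right)} = -7 + c^{2}$
$N{\left(-230 \right)} + K{\left(-2167 \right)} = 1569 - \left(7 - \left(-2167\right)^{2}\right) = 1569 + \left(-7 + 4695889\right) = 1569 + 4695882 = 4697451$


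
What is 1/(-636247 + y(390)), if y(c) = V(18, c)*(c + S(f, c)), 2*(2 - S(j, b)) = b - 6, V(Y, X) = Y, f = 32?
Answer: -1/632647 ≈ -1.5807e-6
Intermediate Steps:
S(j, b) = 5 - b/2 (S(j, b) = 2 - (b - 6)/2 = 2 - (-6 + b)/2 = 2 + (3 - b/2) = 5 - b/2)
y(c) = 90 + 9*c (y(c) = 18*(c + (5 - c/2)) = 18*(5 + c/2) = 90 + 9*c)
1/(-636247 + y(390)) = 1/(-636247 + (90 + 9*390)) = 1/(-636247 + (90 + 3510)) = 1/(-636247 + 3600) = 1/(-632647) = -1/632647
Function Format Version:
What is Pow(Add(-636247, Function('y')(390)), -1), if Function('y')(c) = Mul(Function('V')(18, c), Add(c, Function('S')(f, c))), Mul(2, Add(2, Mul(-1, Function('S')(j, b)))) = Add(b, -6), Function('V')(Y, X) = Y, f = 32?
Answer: Rational(-1, 632647) ≈ -1.5807e-6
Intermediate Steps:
Function('S')(j, b) = Add(5, Mul(Rational(-1, 2), b)) (Function('S')(j, b) = Add(2, Mul(Rational(-1, 2), Add(b, -6))) = Add(2, Mul(Rational(-1, 2), Add(-6, b))) = Add(2, Add(3, Mul(Rational(-1, 2), b))) = Add(5, Mul(Rational(-1, 2), b)))
Function('y')(c) = Add(90, Mul(9, c)) (Function('y')(c) = Mul(18, Add(c, Add(5, Mul(Rational(-1, 2), c)))) = Mul(18, Add(5, Mul(Rational(1, 2), c))) = Add(90, Mul(9, c)))
Pow(Add(-636247, Function('y')(390)), -1) = Pow(Add(-636247, Add(90, Mul(9, 390))), -1) = Pow(Add(-636247, Add(90, 3510)), -1) = Pow(Add(-636247, 3600), -1) = Pow(-632647, -1) = Rational(-1, 632647)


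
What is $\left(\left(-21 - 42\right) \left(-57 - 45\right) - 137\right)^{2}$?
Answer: $39551521$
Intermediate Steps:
$\left(\left(-21 - 42\right) \left(-57 - 45\right) - 137\right)^{2} = \left(\left(-63\right) \left(-102\right) - 137\right)^{2} = \left(6426 - 137\right)^{2} = 6289^{2} = 39551521$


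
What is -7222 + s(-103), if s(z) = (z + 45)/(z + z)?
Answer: -743837/103 ≈ -7221.7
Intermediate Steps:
s(z) = (45 + z)/(2*z) (s(z) = (45 + z)/((2*z)) = (45 + z)*(1/(2*z)) = (45 + z)/(2*z))
-7222 + s(-103) = -7222 + (½)*(45 - 103)/(-103) = -7222 + (½)*(-1/103)*(-58) = -7222 + 29/103 = -743837/103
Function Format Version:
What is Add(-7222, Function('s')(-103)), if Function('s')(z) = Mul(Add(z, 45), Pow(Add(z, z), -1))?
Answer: Rational(-743837, 103) ≈ -7221.7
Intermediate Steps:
Function('s')(z) = Mul(Rational(1, 2), Pow(z, -1), Add(45, z)) (Function('s')(z) = Mul(Add(45, z), Pow(Mul(2, z), -1)) = Mul(Add(45, z), Mul(Rational(1, 2), Pow(z, -1))) = Mul(Rational(1, 2), Pow(z, -1), Add(45, z)))
Add(-7222, Function('s')(-103)) = Add(-7222, Mul(Rational(1, 2), Pow(-103, -1), Add(45, -103))) = Add(-7222, Mul(Rational(1, 2), Rational(-1, 103), -58)) = Add(-7222, Rational(29, 103)) = Rational(-743837, 103)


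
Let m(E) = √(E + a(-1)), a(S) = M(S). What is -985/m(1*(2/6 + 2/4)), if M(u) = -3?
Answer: 985*I*√78/13 ≈ 669.18*I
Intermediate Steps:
a(S) = -3
m(E) = √(-3 + E) (m(E) = √(E - 3) = √(-3 + E))
-985/m(1*(2/6 + 2/4)) = -985/√(-3 + 1*(2/6 + 2/4)) = -985/√(-3 + 1*(2*(⅙) + 2*(¼))) = -985/√(-3 + 1*(⅓ + ½)) = -985/√(-3 + 1*(⅚)) = -985/√(-3 + ⅚) = -985*(-I*√78/13) = -(-985)*I*√78/13 = 985*I*√78/13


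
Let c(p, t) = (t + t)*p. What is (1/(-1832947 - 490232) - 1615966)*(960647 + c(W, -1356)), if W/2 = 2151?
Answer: 40193647947156009955/2323179 ≈ 1.7301e+13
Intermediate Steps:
W = 4302 (W = 2*2151 = 4302)
c(p, t) = 2*p*t (c(p, t) = (2*t)*p = 2*p*t)
(1/(-1832947 - 490232) - 1615966)*(960647 + c(W, -1356)) = (1/(-1832947 - 490232) - 1615966)*(960647 + 2*4302*(-1356)) = (1/(-2323179) - 1615966)*(960647 - 11667024) = (-1/2323179 - 1615966)*(-10706377) = -3754178275915/2323179*(-10706377) = 40193647947156009955/2323179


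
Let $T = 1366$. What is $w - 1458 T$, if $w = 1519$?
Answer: $-1990109$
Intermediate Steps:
$w - 1458 T = 1519 - 1991628 = -1990109$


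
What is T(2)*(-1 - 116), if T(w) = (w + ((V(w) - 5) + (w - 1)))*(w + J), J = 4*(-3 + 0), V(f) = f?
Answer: 0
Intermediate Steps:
J = -12 (J = 4*(-3) = -12)
T(w) = (-12 + w)*(-6 + 3*w) (T(w) = (w + ((w - 5) + (w - 1)))*(w - 12) = (w + ((-5 + w) + (-1 + w)))*(-12 + w) = (w + (-6 + 2*w))*(-12 + w) = (-6 + 3*w)*(-12 + w) = (-12 + w)*(-6 + 3*w))
T(2)*(-1 - 116) = (72 - 42*2 + 3*2²)*(-1 - 116) = (72 - 84 + 3*4)*(-117) = (72 - 84 + 12)*(-117) = 0*(-117) = 0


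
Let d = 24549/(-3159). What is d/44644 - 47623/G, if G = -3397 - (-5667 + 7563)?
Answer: 2238720203617/248824628676 ≈ 8.9972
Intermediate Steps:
d = -8183/1053 (d = 24549*(-1/3159) = -8183/1053 ≈ -7.7711)
G = -5293 (G = -3397 - 1*1896 = -3397 - 1896 = -5293)
d/44644 - 47623/G = -8183/1053/44644 - 47623/(-5293) = -8183/1053*1/44644 - 47623*(-1/5293) = -8183/47010132 + 47623/5293 = 2238720203617/248824628676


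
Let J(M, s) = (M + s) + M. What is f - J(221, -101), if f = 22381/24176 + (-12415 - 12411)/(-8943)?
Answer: -72925888429/216205968 ≈ -337.30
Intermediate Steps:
J(M, s) = s + 2*M
f = 800346659/216205968 (f = 22381*(1/24176) - 24826*(-1/8943) = 22381/24176 + 24826/8943 = 800346659/216205968 ≈ 3.7018)
f - J(221, -101) = 800346659/216205968 - (-101 + 2*221) = 800346659/216205968 - (-101 + 442) = 800346659/216205968 - 1*341 = 800346659/216205968 - 341 = -72925888429/216205968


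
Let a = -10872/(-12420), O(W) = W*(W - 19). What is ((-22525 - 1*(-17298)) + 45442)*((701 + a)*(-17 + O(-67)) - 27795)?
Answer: 3703922788440/23 ≈ 1.6104e+11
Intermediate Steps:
O(W) = W*(-19 + W)
a = 302/345 (a = -10872*(-1/12420) = 302/345 ≈ 0.87536)
((-22525 - 1*(-17298)) + 45442)*((701 + a)*(-17 + O(-67)) - 27795) = ((-22525 - 1*(-17298)) + 45442)*((701 + 302/345)*(-17 - 67*(-19 - 67)) - 27795) = ((-22525 + 17298) + 45442)*(242147*(-17 - 67*(-86))/345 - 27795) = (-5227 + 45442)*(242147*(-17 + 5762)/345 - 27795) = 40215*((242147/345)*5745 - 27795) = 40215*(92742301/23 - 27795) = 40215*(92103016/23) = 3703922788440/23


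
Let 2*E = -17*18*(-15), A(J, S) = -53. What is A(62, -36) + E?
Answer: 2242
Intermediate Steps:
E = 2295 (E = (-17*18*(-15))/2 = (-306*(-15))/2 = (½)*4590 = 2295)
A(62, -36) + E = -53 + 2295 = 2242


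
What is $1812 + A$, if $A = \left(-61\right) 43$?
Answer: $-811$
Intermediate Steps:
$A = -2623$
$1812 + A = 1812 - 2623 = -811$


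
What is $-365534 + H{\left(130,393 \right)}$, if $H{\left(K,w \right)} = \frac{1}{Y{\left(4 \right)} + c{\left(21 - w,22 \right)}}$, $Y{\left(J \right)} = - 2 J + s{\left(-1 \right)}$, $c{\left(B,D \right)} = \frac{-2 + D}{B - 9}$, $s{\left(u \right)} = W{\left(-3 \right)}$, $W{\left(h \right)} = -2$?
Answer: $- \frac{1399995601}{3830} \approx -3.6553 \cdot 10^{5}$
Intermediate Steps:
$s{\left(u \right)} = -2$
$c{\left(B,D \right)} = \frac{-2 + D}{-9 + B}$
$Y{\left(J \right)} = -2 - 2 J$ ($Y{\left(J \right)} = - 2 J - 2 = -2 - 2 J$)
$H{\left(K,w \right)} = \frac{1}{-10 + \frac{20}{12 - w}}$ ($H{\left(K,w \right)} = \frac{1}{\left(-2 - 8\right) + \frac{-2 + 22}{-9 - \left(-21 + w\right)}} = \frac{1}{\left(-2 - 8\right) + \frac{1}{12 - w} 20} = \frac{1}{-10 + \frac{20}{12 - w}}$)
$-365534 + H{\left(130,393 \right)} = -365534 + \frac{12 - 393}{10 \left(-10 + 393\right)} = -365534 + \frac{12 - 393}{10 \cdot 383} = -365534 + \frac{1}{10} \cdot \frac{1}{383} \left(-381\right) = -365534 - \frac{381}{3830} = - \frac{1399995601}{3830}$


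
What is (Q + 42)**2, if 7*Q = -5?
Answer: 83521/49 ≈ 1704.5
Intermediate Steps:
Q = -5/7 (Q = (1/7)*(-5) = -5/7 ≈ -0.71429)
(Q + 42)**2 = (-5/7 + 42)**2 = (289/7)**2 = 83521/49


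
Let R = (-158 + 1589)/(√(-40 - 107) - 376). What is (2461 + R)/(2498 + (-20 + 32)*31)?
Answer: 347750047/406171010 - 1431*I*√3/58024430 ≈ 0.85617 - 4.2716e-5*I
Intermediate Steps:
R = 1431/(-376 + 7*I*√3) (R = 1431/(√(-147) - 376) = 1431/(7*I*√3 - 376) = 1431/(-376 + 7*I*√3) ≈ -3.8019 - 0.12259*I)
(2461 + R)/(2498 + (-20 + 32)*31) = (2461 + (-538056/141523 - 10017*I*√3/141523))/(2498 + (-20 + 32)*31) = (347750047/141523 - 10017*I*√3/141523)/(2498 + 12*31) = (347750047/141523 - 10017*I*√3/141523)/(2498 + 372) = (347750047/141523 - 10017*I*√3/141523)/2870 = (347750047/141523 - 10017*I*√3/141523)*(1/2870) = 347750047/406171010 - 1431*I*√3/58024430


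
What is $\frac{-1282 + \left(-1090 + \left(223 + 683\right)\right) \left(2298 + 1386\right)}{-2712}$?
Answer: $\frac{339569}{1356} \approx 250.42$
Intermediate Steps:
$\frac{-1282 + \left(-1090 + \left(223 + 683\right)\right) \left(2298 + 1386\right)}{-2712} = \left(-1282 + \left(-1090 + 906\right) 3684\right) \left(- \frac{1}{2712}\right) = \left(-1282 - 677856\right) \left(- \frac{1}{2712}\right) = \left(-679138\right) \left(- \frac{1}{2712}\right) = \frac{339569}{1356}$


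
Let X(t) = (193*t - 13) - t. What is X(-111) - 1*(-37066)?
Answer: 15741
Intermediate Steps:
X(t) = -13 + 192*t (X(t) = (-13 + 193*t) - t = -13 + 192*t)
X(-111) - 1*(-37066) = (-13 + 192*(-111)) - 1*(-37066) = (-13 - 21312) + 37066 = -21325 + 37066 = 15741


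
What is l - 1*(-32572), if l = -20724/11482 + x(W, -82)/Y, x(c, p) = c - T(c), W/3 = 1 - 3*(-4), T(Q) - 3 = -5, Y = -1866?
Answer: 348914688959/10712706 ≈ 32570.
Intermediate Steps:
T(Q) = -2 (T(Q) = 3 - 5 = -2)
W = 39 (W = 3*(1 - 3*(-4)) = 3*(1 + 12) = 3*13 = 39)
x(c, p) = 2 + c (x(c, p) = c - 1*(-2) = c + 2 = 2 + c)
l = -19570873/10712706 (l = -20724/11482 + (2 + 39)/(-1866) = -20724*1/11482 + 41*(-1/1866) = -10362/5741 - 41/1866 = -19570873/10712706 ≈ -1.8269)
l - 1*(-32572) = -19570873/10712706 - 1*(-32572) = -19570873/10712706 + 32572 = 348914688959/10712706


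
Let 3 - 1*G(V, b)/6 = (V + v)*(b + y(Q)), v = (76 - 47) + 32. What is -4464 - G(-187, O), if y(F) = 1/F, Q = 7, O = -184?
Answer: 134514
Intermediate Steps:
v = 61 (v = 29 + 32 = 61)
G(V, b) = 18 - 6*(61 + V)*(⅐ + b) (G(V, b) = 18 - 6*(V + 61)*(b + 1/7) = 18 - 6*(61 + V)*(b + ⅐) = 18 - 6*(61 + V)*(⅐ + b))
-4464 - G(-187, O) = -4464 - (-240/7 - 366*(-184) - 6/7*(-187) - 6*(-187)*(-184)) = -4464 - (-240/7 + 67344 + 1122/7 - 206448) = -4464 - 1*(-138978) = -4464 + 138978 = 134514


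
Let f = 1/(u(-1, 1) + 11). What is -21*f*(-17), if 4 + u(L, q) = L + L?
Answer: 357/5 ≈ 71.400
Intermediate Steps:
u(L, q) = -4 + 2*L (u(L, q) = -4 + (L + L) = -4 + 2*L)
f = 1/5 (f = 1/((-4 + 2*(-1)) + 11) = 1/((-4 - 2) + 11) = 1/(-6 + 11) = 1/5 ≈ 0.20000)
-21*f*(-17) = -21*1/5*(-17) = -21/5*(-17) = 357/5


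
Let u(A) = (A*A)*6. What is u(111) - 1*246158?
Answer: -172232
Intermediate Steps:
u(A) = 6*A² (u(A) = A²*6 = 6*A²)
u(111) - 1*246158 = 6*111² - 1*246158 = 6*12321 - 246158 = 73926 - 246158 = -172232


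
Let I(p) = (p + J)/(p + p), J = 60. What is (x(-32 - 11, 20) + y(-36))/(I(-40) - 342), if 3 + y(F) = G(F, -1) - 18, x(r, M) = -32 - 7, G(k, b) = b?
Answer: 244/1369 ≈ 0.17823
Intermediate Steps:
I(p) = (60 + p)/(2*p) (I(p) = (p + 60)/(p + p) = (60 + p)/((2*p)) = (60 + p)*(1/(2*p)) = (60 + p)/(2*p))
x(r, M) = -39
y(F) = -22 (y(F) = -3 + (-1 - 18) = -3 - 19 = -22)
(x(-32 - 11, 20) + y(-36))/(I(-40) - 342) = (-39 - 22)/((½)*(60 - 40)/(-40) - 342) = -61/((½)*(-1/40)*20 - 342) = -61/(-¼ - 342) = -61/(-1369/4) = -61*(-4/1369) = 244/1369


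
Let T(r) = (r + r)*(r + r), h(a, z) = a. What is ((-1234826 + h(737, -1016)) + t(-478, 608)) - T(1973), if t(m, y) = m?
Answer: -16805483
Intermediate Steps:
T(r) = 4*r**2 (T(r) = (2*r)*(2*r) = 4*r**2)
((-1234826 + h(737, -1016)) + t(-478, 608)) - T(1973) = ((-1234826 + 737) - 478) - 4*1973**2 = (-1234089 - 478) - 4*3892729 = -1234567 - 1*15570916 = -1234567 - 15570916 = -16805483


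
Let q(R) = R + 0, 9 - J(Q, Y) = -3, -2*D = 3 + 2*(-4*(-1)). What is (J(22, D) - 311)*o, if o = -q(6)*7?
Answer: 12558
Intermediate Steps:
D = -11/2 (D = -(3 + 2*(-4*(-1)))/2 = -(3 + 2*4)/2 = -(3 + 8)/2 = -½*11 = -11/2 ≈ -5.5000)
J(Q, Y) = 12 (J(Q, Y) = 9 - 1*(-3) = 9 + 3 = 12)
q(R) = R
o = -42 (o = -1*6*7 = -6*7 = -42)
(J(22, D) - 311)*o = (12 - 311)*(-42) = -299*(-42) = 12558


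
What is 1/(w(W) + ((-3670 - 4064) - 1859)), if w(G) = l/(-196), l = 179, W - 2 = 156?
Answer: -196/1880407 ≈ -0.00010423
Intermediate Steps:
W = 158 (W = 2 + 156 = 158)
w(G) = -179/196 (w(G) = 179/(-196) = 179*(-1/196) = -179/196)
1/(w(W) + ((-3670 - 4064) - 1859)) = 1/(-179/196 + ((-3670 - 4064) - 1859)) = 1/(-179/196 + (-7734 - 1859)) = 1/(-179/196 - 9593) = 1/(-1880407/196) = -196/1880407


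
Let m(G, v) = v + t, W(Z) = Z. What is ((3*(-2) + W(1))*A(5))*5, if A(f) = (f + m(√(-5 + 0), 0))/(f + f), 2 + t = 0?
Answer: -15/2 ≈ -7.5000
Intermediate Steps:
t = -2 (t = -2 + 0 = -2)
m(G, v) = -2 + v (m(G, v) = v - 2 = -2 + v)
A(f) = (-2 + f)/(2*f) (A(f) = (f + (-2 + 0))/(f + f) = (f - 2)/((2*f)) = (-2 + f)*(1/(2*f)) = (-2 + f)/(2*f))
((3*(-2) + W(1))*A(5))*5 = ((3*(-2) + 1)*((½)*(-2 + 5)/5))*5 = ((-6 + 1)*((½)*(⅕)*3))*5 = -5*3/10*5 = -3/2*5 = -15/2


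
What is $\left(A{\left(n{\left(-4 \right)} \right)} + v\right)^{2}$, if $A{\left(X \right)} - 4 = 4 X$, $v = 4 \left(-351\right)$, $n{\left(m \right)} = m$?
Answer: $2005056$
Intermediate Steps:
$v = -1404$
$A{\left(X \right)} = 4 + 4 X$
$\left(A{\left(n{\left(-4 \right)} \right)} + v\right)^{2} = \left(\left(4 + 4 \left(-4\right)\right) - 1404\right)^{2} = \left(\left(4 - 16\right) - 1404\right)^{2} = \left(-12 - 1404\right)^{2} = \left(-1416\right)^{2} = 2005056$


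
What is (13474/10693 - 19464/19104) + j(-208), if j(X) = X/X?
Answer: 10564909/8511628 ≈ 1.2412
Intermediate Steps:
j(X) = 1
(13474/10693 - 19464/19104) + j(-208) = (13474/10693 - 19464/19104) + 1 = (13474*(1/10693) - 19464*1/19104) + 1 = (13474/10693 - 811/796) + 1 = 2053281/8511628 + 1 = 10564909/8511628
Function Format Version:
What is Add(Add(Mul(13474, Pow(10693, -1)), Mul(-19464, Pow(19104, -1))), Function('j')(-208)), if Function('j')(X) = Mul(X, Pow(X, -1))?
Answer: Rational(10564909, 8511628) ≈ 1.2412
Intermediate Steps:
Function('j')(X) = 1
Add(Add(Mul(13474, Pow(10693, -1)), Mul(-19464, Pow(19104, -1))), Function('j')(-208)) = Add(Add(Mul(13474, Pow(10693, -1)), Mul(-19464, Pow(19104, -1))), 1) = Add(Add(Mul(13474, Rational(1, 10693)), Mul(-19464, Rational(1, 19104))), 1) = Add(Add(Rational(13474, 10693), Rational(-811, 796)), 1) = Add(Rational(2053281, 8511628), 1) = Rational(10564909, 8511628)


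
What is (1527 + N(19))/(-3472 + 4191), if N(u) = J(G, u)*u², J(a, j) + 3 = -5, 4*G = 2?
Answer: -1361/719 ≈ -1.8929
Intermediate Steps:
G = ½ (G = (¼)*2 = ½ ≈ 0.50000)
J(a, j) = -8 (J(a, j) = -3 - 5 = -8)
N(u) = -8*u²
(1527 + N(19))/(-3472 + 4191) = (1527 - 8*19²)/(-3472 + 4191) = (1527 - 8*361)/719 = (1527 - 2888)*(1/719) = -1361*1/719 = -1361/719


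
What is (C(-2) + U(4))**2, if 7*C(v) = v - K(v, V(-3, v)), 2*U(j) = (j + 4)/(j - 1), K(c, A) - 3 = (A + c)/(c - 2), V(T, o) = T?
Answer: 1369/7056 ≈ 0.19402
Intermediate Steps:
K(c, A) = 3 + (A + c)/(-2 + c) (K(c, A) = 3 + (A + c)/(c - 2) = 3 + (A + c)/(-2 + c))
U(j) = (4 + j)/(2*(-1 + j)) (U(j) = ((j + 4)/(j - 1))/2 = ((4 + j)/(-1 + j))/2 = (4 + j)/(2*(-1 + j)))
C(v) = v/7 - (-9 + 4*v)/(7*(-2 + v)) (C(v) = (v - (-6 - 3 + 4*v)/(-2 + v))/7 = (v - (-9 + 4*v)/(-2 + v))/7 = v/7 - (-9 + 4*v)/(7*(-2 + v)))
(C(-2) + U(4))**2 = ((9 + (-2)**2 - 6*(-2))/(7*(-2 - 2)) + (4 + 4)/(2*(-1 + 4)))**2 = ((1/7)*(9 + 4 + 12)/(-4) + (1/2)*8/3)**2 = ((1/7)*(-1/4)*25 + (1/2)*(1/3)*8)**2 = (-25/28 + 4/3)**2 = (37/84)**2 = 1369/7056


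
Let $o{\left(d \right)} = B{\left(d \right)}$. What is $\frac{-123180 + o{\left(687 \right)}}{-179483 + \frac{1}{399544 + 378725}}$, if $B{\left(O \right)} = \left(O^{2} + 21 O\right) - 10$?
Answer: $- \frac{141335985207}{69843027463} \approx -2.0236$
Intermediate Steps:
$B{\left(O \right)} = -10 + O^{2} + 21 O$
$o{\left(d \right)} = -10 + d^{2} + 21 d$
$\frac{-123180 + o{\left(687 \right)}}{-179483 + \frac{1}{399544 + 378725}} = \frac{-123180 + \left(-10 + 687^{2} + 21 \cdot 687\right)}{-179483 + \frac{1}{399544 + 378725}} = \frac{-123180 + \left(-10 + 471969 + 14427\right)}{-179483 + \frac{1}{778269}} = \frac{-123180 + 486386}{-179483 + \frac{1}{778269}} = \frac{363206}{- \frac{139686054926}{778269}} = 363206 \left(- \frac{778269}{139686054926}\right) = - \frac{141335985207}{69843027463}$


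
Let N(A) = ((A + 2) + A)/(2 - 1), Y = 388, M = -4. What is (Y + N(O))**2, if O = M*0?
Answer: 152100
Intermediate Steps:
O = 0 (O = -4*0 = 0)
N(A) = 2 + 2*A (N(A) = ((2 + A) + A)/1 = (2 + 2*A)*1 = 2 + 2*A)
(Y + N(O))**2 = (388 + (2 + 2*0))**2 = (388 + (2 + 0))**2 = (388 + 2)**2 = 390**2 = 152100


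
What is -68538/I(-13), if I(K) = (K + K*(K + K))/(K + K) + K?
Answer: 45692/17 ≈ 2687.8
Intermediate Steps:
I(K) = K + (K + 2*K²)/(2*K) (I(K) = (K + K*(2*K))/((2*K)) + K = (K + 2*K²)*(1/(2*K)) + K = (K + 2*K²)/(2*K) + K = K + (K + 2*K²)/(2*K))
-68538/I(-13) = -68538/(½ + 2*(-13)) = -68538/(½ - 26) = -68538/(-51/2) = -68538*(-2/51) = 45692/17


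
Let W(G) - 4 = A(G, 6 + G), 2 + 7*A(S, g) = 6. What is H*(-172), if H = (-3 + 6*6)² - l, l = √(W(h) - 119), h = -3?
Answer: -187308 + 516*I*√623/7 ≈ -1.8731e+5 + 1839.9*I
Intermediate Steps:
A(S, g) = 4/7 (A(S, g) = -2/7 + (⅐)*6 = -2/7 + 6/7 = 4/7)
W(G) = 32/7 (W(G) = 4 + 4/7 = 32/7)
l = 3*I*√623/7 (l = √(32/7 - 119) = √(-801/7) = 3*I*√623/7 ≈ 10.697*I)
H = 1089 - 3*I*√623/7 (H = (-3 + 6*6)² - 3*I*√623/7 = (-3 + 36)² - 3*I*√623/7 = 33² - 3*I*√623/7 = 1089 - 3*I*√623/7 ≈ 1089.0 - 10.697*I)
H*(-172) = (1089 - 3*I*√623/7)*(-172) = -187308 + 516*I*√623/7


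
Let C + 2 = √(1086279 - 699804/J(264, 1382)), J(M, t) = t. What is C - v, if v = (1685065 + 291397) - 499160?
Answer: -1477304 + √518435800917/691 ≈ -1.4763e+6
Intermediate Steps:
v = 1477302 (v = 1976462 - 499160 = 1477302)
C = -2 + √518435800917/691 (C = -2 + √(1086279 - 699804/1382) = -2 + √(1086279 - 699804*1/1382) = -2 + √(1086279 - 349902/691) = -2 + √(750268887/691) = -2 + √518435800917/691 ≈ 1040.0)
C - v = (-2 + √518435800917/691) - 1*1477302 = (-2 + √518435800917/691) - 1477302 = -1477304 + √518435800917/691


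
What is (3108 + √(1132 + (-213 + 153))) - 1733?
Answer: 1375 + 4*√67 ≈ 1407.7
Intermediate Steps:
(3108 + √(1132 + (-213 + 153))) - 1733 = (3108 + √(1132 - 60)) - 1733 = (3108 + √1072) - 1733 = (3108 + 4*√67) - 1733 = 1375 + 4*√67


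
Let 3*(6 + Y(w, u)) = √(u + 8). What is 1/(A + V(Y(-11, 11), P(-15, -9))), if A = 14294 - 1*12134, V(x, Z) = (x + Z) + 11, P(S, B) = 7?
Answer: 19548/42458237 - 3*√19/42458237 ≈ 0.00046010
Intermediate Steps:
Y(w, u) = -6 + √(8 + u)/3 (Y(w, u) = -6 + √(u + 8)/3 = -6 + √(8 + u)/3)
V(x, Z) = 11 + Z + x (V(x, Z) = (Z + x) + 11 = 11 + Z + x)
A = 2160 (A = 14294 - 12134 = 2160)
1/(A + V(Y(-11, 11), P(-15, -9))) = 1/(2160 + (11 + 7 + (-6 + √(8 + 11)/3))) = 1/(2160 + (11 + 7 + (-6 + √19/3))) = 1/(2160 + (12 + √19/3)) = 1/(2172 + √19/3)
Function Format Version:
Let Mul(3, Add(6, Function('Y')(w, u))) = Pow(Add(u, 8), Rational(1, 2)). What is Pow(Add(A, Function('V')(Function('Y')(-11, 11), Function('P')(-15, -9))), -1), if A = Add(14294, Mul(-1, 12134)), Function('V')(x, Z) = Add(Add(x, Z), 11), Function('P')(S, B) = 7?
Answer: Add(Rational(19548, 42458237), Mul(Rational(-3, 42458237), Pow(19, Rational(1, 2)))) ≈ 0.00046010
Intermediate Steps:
Function('Y')(w, u) = Add(-6, Mul(Rational(1, 3), Pow(Add(8, u), Rational(1, 2)))) (Function('Y')(w, u) = Add(-6, Mul(Rational(1, 3), Pow(Add(u, 8), Rational(1, 2)))) = Add(-6, Mul(Rational(1, 3), Pow(Add(8, u), Rational(1, 2)))))
Function('V')(x, Z) = Add(11, Z, x) (Function('V')(x, Z) = Add(Add(Z, x), 11) = Add(11, Z, x))
A = 2160 (A = Add(14294, -12134) = 2160)
Pow(Add(A, Function('V')(Function('Y')(-11, 11), Function('P')(-15, -9))), -1) = Pow(Add(2160, Add(11, 7, Add(-6, Mul(Rational(1, 3), Pow(Add(8, 11), Rational(1, 2)))))), -1) = Pow(Add(2160, Add(11, 7, Add(-6, Mul(Rational(1, 3), Pow(19, Rational(1, 2)))))), -1) = Pow(Add(2160, Add(12, Mul(Rational(1, 3), Pow(19, Rational(1, 2))))), -1) = Pow(Add(2172, Mul(Rational(1, 3), Pow(19, Rational(1, 2)))), -1)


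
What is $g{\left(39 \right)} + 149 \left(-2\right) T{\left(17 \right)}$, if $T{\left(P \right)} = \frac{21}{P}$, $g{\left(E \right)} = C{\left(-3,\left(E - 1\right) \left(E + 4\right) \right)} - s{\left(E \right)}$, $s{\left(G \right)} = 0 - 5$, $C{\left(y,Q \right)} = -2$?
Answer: $- \frac{6207}{17} \approx -365.12$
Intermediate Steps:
$s{\left(G \right)} = -5$
$g{\left(E \right)} = 3$ ($g{\left(E \right)} = -2 - -5 = -2 + 5 = 3$)
$g{\left(39 \right)} + 149 \left(-2\right) T{\left(17 \right)} = 3 + 149 \left(-2\right) \frac{21}{17} = 3 - 298 \cdot 21 \cdot \frac{1}{17} = 3 - \frac{6258}{17} = - \frac{6207}{17}$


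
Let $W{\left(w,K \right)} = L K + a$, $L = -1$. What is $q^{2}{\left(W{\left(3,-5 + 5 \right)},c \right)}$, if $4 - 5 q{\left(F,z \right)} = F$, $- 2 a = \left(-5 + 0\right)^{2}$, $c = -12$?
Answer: $\frac{1089}{100} \approx 10.89$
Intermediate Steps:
$a = - \frac{25}{2}$ ($a = - \frac{\left(-5 + 0\right)^{2}}{2} = - \frac{\left(-5\right)^{2}}{2} = \left(- \frac{1}{2}\right) 25 = - \frac{25}{2} \approx -12.5$)
$W{\left(w,K \right)} = - \frac{25}{2} - K$ ($W{\left(w,K \right)} = - K - \frac{25}{2} = - \frac{25}{2} - K$)
$q{\left(F,z \right)} = \frac{4}{5} - \frac{F}{5}$
$q^{2}{\left(W{\left(3,-5 + 5 \right)},c \right)} = \left(\frac{4}{5} - \frac{- \frac{25}{2} - \left(-5 + 5\right)}{5}\right)^{2} = \left(\frac{4}{5} - \frac{- \frac{25}{2} - 0}{5}\right)^{2} = \left(\frac{4}{5} - \frac{- \frac{25}{2} + 0}{5}\right)^{2} = \left(\frac{4}{5} - - \frac{5}{2}\right)^{2} = \left(\frac{4}{5} + \frac{5}{2}\right)^{2} = \left(\frac{33}{10}\right)^{2} = \frac{1089}{100}$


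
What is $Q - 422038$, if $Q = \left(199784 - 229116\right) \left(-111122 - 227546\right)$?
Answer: $9933387738$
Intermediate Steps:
$Q = 9933809776$ ($Q = \left(-29332\right) \left(-338668\right) = 9933809776$)
$Q - 422038 = 9933809776 - 422038 = 9933387738$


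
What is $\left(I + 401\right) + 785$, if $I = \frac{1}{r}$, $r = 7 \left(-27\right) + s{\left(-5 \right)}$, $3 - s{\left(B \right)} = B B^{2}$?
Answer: $\frac{72345}{61} \approx 1186.0$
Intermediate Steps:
$s{\left(B \right)} = 3 - B^{3}$ ($s{\left(B \right)} = 3 - B B^{2} = 3 - B^{3}$)
$r = -61$ ($r = 7 \left(-27\right) + \left(3 - \left(-5\right)^{3}\right) = -189 + \left(3 - -125\right) = -189 + \left(3 + 125\right) = -189 + 128 = -61$)
$I = - \frac{1}{61}$ ($I = \frac{1}{-61} = - \frac{1}{61} \approx -0.016393$)
$\left(I + 401\right) + 785 = \left(- \frac{1}{61} + 401\right) + 785 = \frac{24460}{61} + 785 = \frac{72345}{61}$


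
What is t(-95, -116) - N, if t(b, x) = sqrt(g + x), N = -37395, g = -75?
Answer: 37395 + I*sqrt(191) ≈ 37395.0 + 13.82*I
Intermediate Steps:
t(b, x) = sqrt(-75 + x)
t(-95, -116) - N = sqrt(-75 - 116) - 1*(-37395) = sqrt(-191) + 37395 = I*sqrt(191) + 37395 = 37395 + I*sqrt(191)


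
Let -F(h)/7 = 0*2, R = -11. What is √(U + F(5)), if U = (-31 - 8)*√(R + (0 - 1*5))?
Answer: 2*√39*√(-I) ≈ 8.8318 - 8.8318*I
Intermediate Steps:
F(h) = 0 (F(h) = -0*2 = -7*0 = 0)
U = -156*I (U = (-31 - 8)*√(-11 + (0 - 1*5)) = -39*√(-11 + (0 - 5)) = -39*√(-11 - 5) = -156*I ≈ -156.0*I)
√(U + F(5)) = √(-156*I + 0) = √(-156*I) = 2*√39*√(-I)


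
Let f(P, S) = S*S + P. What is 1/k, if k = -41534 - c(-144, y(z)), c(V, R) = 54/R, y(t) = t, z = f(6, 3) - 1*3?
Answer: -2/83077 ≈ -2.4074e-5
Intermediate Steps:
f(P, S) = P + S**2 (f(P, S) = S**2 + P = P + S**2)
z = 12 (z = (6 + 3**2) - 1*3 = (6 + 9) - 3 = 15 - 3 = 12)
k = -83077/2 (k = -41534 - 54/12 = -41534 - 1*9/2 = -41534 - 9/2 = -83077/2 ≈ -41539.)
1/k = 1/(-83077/2) = -2/83077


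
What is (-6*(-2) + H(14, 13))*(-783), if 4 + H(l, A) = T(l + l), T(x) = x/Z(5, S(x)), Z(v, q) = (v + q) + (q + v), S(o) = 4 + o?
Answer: -242730/37 ≈ -6560.3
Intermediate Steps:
Z(v, q) = 2*q + 2*v (Z(v, q) = (q + v) + (q + v) = 2*q + 2*v)
T(x) = x/(18 + 2*x) (T(x) = x/(2*(4 + x) + 2*5) = x/((8 + 2*x) + 10) = x/(18 + 2*x))
H(l, A) = -4 + l/(9 + 2*l) (H(l, A) = -4 + (l + l)/(2*(9 + (l + l))) = -4 + (2*l)/(2*(9 + 2*l)) = -4 + l/(9 + 2*l))
(-6*(-2) + H(14, 13))*(-783) = (-6*(-2) + (-36 - 7*14)/(9 + 2*14))*(-783) = (12 + (-36 - 98)/(9 + 28))*(-783) = (12 - 134/37)*(-783) = (310/37)*(-783) = -242730/37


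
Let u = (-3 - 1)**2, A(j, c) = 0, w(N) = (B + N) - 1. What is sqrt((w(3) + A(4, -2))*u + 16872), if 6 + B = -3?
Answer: 2*sqrt(4190) ≈ 129.46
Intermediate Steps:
B = -9 (B = -6 - 3 = -9)
w(N) = -10 + N (w(N) = (-9 + N) - 1 = -10 + N)
u = 16 (u = (-4)**2 = 16)
sqrt((w(3) + A(4, -2))*u + 16872) = sqrt(((-10 + 3) + 0)*16 + 16872) = sqrt((-7 + 0)*16 + 16872) = sqrt(-7*16 + 16872) = sqrt(-112 + 16872) = sqrt(16760) = 2*sqrt(4190)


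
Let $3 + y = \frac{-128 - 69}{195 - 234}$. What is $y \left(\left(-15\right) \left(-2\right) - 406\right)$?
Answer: $- \frac{30080}{39} \approx -771.28$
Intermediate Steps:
$y = \frac{80}{39}$ ($y = -3 + \frac{-128 - 69}{195 - 234} = -3 - \frac{197}{-39} = -3 - - \frac{197}{39} = -3 + \frac{197}{39} = \frac{80}{39} \approx 2.0513$)
$y \left(\left(-15\right) \left(-2\right) - 406\right) = \frac{80 \left(\left(-15\right) \left(-2\right) - 406\right)}{39} = \frac{80 \left(30 - 406\right)}{39} = \frac{80}{39} \left(-376\right) = - \frac{30080}{39}$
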